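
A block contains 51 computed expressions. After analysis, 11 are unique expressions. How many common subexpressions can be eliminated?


CSE count = total expressions - unique expressions
= 51 - 11 = 40

40


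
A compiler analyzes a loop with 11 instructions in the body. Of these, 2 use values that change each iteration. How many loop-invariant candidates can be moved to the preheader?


Invariant candidates = total - loop-dependent
= 11 - 2 = 9

9


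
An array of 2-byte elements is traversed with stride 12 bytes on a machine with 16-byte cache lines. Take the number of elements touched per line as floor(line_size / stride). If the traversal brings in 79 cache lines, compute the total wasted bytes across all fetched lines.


Elements per line = floor(16 / 12) = 1
Bytes used per line = 1 * 2 = 2
Wasted per line = 16 - 2 = 14
Total wasted = 14 * 79 = 1106

1106


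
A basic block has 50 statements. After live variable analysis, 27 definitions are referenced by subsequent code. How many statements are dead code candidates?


Dead code = total statements - live definitions
= 50 - 27 = 23

23


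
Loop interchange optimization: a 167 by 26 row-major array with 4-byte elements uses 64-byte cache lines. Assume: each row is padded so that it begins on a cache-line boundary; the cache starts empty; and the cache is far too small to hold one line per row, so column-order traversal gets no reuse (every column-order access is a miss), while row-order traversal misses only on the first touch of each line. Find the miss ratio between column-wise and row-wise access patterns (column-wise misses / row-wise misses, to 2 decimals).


Each row occupies 26 * 4 = 104 bytes and starts on a line boundary, so it spans ceil(104 / 64) = 2 cache lines.
Row-major traversal misses (one per line touched): 167 * ceil(26 * 4 / 64) = 334
Column-major traversal misses (no reuse, every access misses): 167 * 26 = 4342
Ratio = 4342 / 334 = 13.0

13.0


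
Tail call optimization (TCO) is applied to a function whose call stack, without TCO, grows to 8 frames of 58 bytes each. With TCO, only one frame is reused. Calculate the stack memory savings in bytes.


Without TCO: 8 * 58 = 464 bytes
With TCO: reuse 1 frame = 58 bytes
Savings = 464 - 58 = 406

406


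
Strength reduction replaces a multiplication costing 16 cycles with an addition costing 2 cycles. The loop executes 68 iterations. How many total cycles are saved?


Per-iteration saving = 16 - 2 = 14
Total saved = 68 * 14 = 952

952


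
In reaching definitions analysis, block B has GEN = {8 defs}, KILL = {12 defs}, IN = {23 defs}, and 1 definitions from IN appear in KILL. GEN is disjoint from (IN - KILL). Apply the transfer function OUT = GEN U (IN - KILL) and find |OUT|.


IN - KILL: 23 - 1 = 22 surviving definitions
OUT = GEN + surviving = 8 + 22 = 30

30


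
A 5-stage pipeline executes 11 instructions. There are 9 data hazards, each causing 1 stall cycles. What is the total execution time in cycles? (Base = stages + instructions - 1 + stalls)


Base cycles = 5 + 11 - 1 = 15
Total stalls = 9 * 1 = 9
Total = 15 + 9 = 24

24


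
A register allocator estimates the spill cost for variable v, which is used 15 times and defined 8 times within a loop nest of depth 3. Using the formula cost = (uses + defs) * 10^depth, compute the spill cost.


uses + defs = 15 + 8 = 23
10^3 = 1000
Spill cost = 23 * 1000 = 23000

23000


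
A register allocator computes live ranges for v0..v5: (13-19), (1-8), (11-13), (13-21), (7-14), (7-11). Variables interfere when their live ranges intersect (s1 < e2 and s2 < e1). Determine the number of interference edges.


Check all pairs for overlapping intervals.
Two intervals (s1,e1) and (s2,e2) overlap if s1 < e2 and s2 < e1.
v0 (13-19) vs v1..v5: overlaps v3, v4 -> 2
v1 (1-8) vs v2..v5: overlaps v4, v5 -> 2
v2 (11-13) vs v3..v5: overlaps v4 -> 1
v3 (13-21) vs v4..v5: overlaps v4 -> 1
v4 (7-14) vs v5: overlaps v5 -> 1
Total overlapping pairs = 2 + 2 + 1 + 1 + 1 = 7

7


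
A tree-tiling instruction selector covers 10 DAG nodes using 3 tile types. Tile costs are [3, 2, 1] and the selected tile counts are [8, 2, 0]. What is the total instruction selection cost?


Total cost = sum(count_i * cost_i)
= 8*3 + 2*2 + 0*1
= 28

28


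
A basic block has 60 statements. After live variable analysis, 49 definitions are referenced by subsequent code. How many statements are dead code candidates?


Dead code = total statements - live definitions
= 60 - 49 = 11

11


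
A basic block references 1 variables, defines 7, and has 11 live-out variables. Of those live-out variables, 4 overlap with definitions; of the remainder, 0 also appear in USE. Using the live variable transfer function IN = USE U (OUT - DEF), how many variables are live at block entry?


OUT - DEF: 11 - 4 = 7
|IN| = |USE| + |OUT - DEF| - |USE ∩ (OUT - DEF)| = 1 + 7 - 0 = 8

8


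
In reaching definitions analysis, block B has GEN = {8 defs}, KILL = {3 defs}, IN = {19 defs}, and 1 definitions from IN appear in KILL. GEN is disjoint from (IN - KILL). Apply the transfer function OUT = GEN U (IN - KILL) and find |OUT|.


IN - KILL: 19 - 1 = 18 surviving definitions
OUT = GEN + surviving = 8 + 18 = 26

26


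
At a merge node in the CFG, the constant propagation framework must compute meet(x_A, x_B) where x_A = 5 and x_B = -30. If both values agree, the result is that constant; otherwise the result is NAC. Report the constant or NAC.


Meet operation: if both paths give the same constant, result is that constant; if they differ, result is NAC (not-a-constant).
Path A: 5, Path B: -30 -> differ
Result: not-a-constant -> NAC

NAC


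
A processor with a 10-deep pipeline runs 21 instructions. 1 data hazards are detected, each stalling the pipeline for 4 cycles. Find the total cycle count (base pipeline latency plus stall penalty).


Base cycles = 10 + 21 - 1 = 30
Total stalls = 1 * 4 = 4
Total = 30 + 4 = 34

34


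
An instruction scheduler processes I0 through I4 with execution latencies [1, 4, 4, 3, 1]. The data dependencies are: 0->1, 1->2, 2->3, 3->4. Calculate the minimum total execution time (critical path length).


Compute longest path through dependency graph: dist(Ik) = max over predecessors of dist + latency(Ik).
dist(I0) = latency 1 = 1
dist(I1) = dist(I0) + 4 = 1 + 4 = 5
dist(I2) = dist(I1) + 4 = 5 + 4 = 9
dist(I3) = dist(I2) + 3 = 9 + 3 = 12
dist(I4) = dist(I3) + 1 = 12 + 1 = 13
Critical path = max dist = 13

13


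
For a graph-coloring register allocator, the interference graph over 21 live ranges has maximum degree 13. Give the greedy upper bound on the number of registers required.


Greedy coloring never needs more than (max_degree + 1) colors: when coloring a vertex, at most max_degree neighbors are already colored.
Upper bound = 13 + 1 = 14

14


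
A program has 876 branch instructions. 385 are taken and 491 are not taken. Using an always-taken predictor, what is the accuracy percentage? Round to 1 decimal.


Predictor: always-taken
Correct predictions = 385
Accuracy = 385 / 876 * 100 = 43.9%

43.9


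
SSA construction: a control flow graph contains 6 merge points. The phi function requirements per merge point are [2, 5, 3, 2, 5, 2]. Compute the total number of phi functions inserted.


Total phi functions = sum of phi functions at each join node
= 2 + 5 + 3 + 2 + 5 + 2 = 19

19


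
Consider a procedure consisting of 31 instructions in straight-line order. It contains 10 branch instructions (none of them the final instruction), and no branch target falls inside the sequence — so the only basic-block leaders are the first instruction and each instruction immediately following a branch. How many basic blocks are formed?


With no in-sequence branch targets, the leaders are the first instruction plus the instruction after each branch.
Number of basic blocks = branches + 1
= 10 + 1 = 11

11


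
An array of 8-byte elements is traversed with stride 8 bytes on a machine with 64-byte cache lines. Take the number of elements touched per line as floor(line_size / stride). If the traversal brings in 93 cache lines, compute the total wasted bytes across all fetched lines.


Elements per line = floor(64 / 8) = 8
Bytes used per line = 8 * 8 = 64
Wasted per line = 64 - 64 = 0
Total wasted = 0 * 93 = 0

0


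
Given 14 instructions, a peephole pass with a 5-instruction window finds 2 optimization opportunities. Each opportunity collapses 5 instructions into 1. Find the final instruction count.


Each match removes 4 instructions.
Total removed = 2 * 4 = 8
Remaining = 14 - 8 = 6

6


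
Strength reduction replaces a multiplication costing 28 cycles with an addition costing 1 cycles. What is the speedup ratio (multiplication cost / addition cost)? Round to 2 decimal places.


Ratio = mult_cost / add_cost = 28 / 1 = 28.0

28.0


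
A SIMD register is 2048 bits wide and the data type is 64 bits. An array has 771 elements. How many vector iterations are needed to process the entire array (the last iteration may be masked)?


Width = 2048 / 64 = 32 elements per vector op
Iterations = ceil(771 / 32) = 25

25


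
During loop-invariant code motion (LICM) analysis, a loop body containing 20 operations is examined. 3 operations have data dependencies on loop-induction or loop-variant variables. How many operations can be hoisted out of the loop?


Invariant candidates = total - loop-dependent
= 20 - 3 = 17

17


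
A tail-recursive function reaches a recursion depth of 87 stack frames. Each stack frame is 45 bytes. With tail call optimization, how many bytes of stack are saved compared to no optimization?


Without TCO: 87 * 45 = 3915 bytes
With TCO: reuse 1 frame = 45 bytes
Savings = 3915 - 45 = 3870

3870


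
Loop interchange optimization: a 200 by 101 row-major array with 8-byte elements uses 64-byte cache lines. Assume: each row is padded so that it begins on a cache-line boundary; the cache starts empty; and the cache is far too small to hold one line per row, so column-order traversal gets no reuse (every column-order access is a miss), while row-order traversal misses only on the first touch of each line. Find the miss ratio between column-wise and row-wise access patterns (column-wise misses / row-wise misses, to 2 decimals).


Each row occupies 101 * 8 = 808 bytes and starts on a line boundary, so it spans ceil(808 / 64) = 13 cache lines.
Row-major traversal misses (one per line touched): 200 * ceil(101 * 8 / 64) = 2600
Column-major traversal misses (no reuse, every access misses): 200 * 101 = 20200
Ratio = 20200 / 2600 = 7.77

7.77


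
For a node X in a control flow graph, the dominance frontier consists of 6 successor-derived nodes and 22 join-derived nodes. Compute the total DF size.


DF(X) = direct successor contributions + join point contributions
= 6 + 22 = 28

28


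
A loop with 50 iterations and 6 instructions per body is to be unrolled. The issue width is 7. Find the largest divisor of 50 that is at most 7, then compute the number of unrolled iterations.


Largest divisor of 50 <= 7 is 5
New iterations = 50 / 5 = 10

10


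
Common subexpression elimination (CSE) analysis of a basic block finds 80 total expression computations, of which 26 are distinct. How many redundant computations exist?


CSE count = total expressions - unique expressions
= 80 - 26 = 54

54


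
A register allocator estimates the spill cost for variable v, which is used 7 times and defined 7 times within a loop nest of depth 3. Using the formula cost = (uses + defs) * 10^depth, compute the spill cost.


uses + defs = 7 + 7 = 14
10^3 = 1000
Spill cost = 14 * 1000 = 14000

14000


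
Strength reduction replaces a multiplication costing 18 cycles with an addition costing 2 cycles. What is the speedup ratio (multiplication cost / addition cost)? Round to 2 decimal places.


Ratio = mult_cost / add_cost = 18 / 2 = 9.0

9.0


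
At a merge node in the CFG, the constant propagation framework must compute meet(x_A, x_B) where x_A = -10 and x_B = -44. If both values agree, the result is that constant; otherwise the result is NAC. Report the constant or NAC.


Meet operation: if both paths give the same constant, result is that constant; if they differ, result is NAC (not-a-constant).
Path A: -10, Path B: -44 -> differ
Result: not-a-constant -> NAC

NAC


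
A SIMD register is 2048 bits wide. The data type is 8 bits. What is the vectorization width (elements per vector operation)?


Width = SIMD bits / data type bits
= 2048 / 8 = 256

256


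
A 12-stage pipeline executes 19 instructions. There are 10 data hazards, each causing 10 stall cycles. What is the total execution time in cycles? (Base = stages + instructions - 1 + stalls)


Base cycles = 12 + 19 - 1 = 30
Total stalls = 10 * 10 = 100
Total = 30 + 100 = 130

130


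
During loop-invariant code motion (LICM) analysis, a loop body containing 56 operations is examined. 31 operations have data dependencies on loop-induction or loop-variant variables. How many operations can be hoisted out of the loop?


Invariant candidates = total - loop-dependent
= 56 - 31 = 25

25


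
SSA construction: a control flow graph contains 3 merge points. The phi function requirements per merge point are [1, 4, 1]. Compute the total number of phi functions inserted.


Total phi functions = sum of phi functions at each join node
= 1 + 4 + 1 = 6

6


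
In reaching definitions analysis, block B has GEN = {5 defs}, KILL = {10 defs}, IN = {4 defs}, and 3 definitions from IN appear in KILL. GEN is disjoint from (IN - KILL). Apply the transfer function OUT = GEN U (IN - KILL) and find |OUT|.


IN - KILL: 4 - 3 = 1 surviving definitions
OUT = GEN + surviving = 5 + 1 = 6

6


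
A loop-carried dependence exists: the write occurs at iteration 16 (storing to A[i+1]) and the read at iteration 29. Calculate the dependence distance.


Distance = read iteration - write iteration
= 29 - 16 = 13

13


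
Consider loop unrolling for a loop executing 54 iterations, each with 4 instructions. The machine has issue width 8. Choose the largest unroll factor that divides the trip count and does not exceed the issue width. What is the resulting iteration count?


Largest divisor of 54 <= 8 is 6
New iterations = 54 / 6 = 9

9


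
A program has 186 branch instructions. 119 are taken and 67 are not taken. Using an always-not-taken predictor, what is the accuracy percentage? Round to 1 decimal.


Predictor: always-not-taken
Correct predictions = 67
Accuracy = 67 / 186 * 100 = 36.0%

36.0


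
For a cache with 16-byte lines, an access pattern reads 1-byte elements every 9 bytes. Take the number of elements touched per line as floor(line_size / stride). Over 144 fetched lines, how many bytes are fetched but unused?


Elements per line = floor(16 / 9) = 1
Bytes used per line = 1 * 1 = 1
Wasted per line = 16 - 1 = 15
Total wasted = 15 * 144 = 2160

2160


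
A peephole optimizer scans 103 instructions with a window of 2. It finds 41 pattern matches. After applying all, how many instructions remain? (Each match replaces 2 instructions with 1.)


Each match removes 1 instructions.
Total removed = 41 * 1 = 41
Remaining = 103 - 41 = 62

62


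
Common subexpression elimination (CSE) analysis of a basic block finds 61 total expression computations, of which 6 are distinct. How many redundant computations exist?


CSE count = total expressions - unique expressions
= 61 - 6 = 55

55


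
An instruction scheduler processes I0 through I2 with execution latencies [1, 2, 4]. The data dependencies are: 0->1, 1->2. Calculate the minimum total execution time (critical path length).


Compute longest path through dependency graph: dist(Ik) = max over predecessors of dist + latency(Ik).
dist(I0) = latency 1 = 1
dist(I1) = dist(I0) + 2 = 1 + 2 = 3
dist(I2) = dist(I1) + 4 = 3 + 4 = 7
Critical path = max dist = 7

7


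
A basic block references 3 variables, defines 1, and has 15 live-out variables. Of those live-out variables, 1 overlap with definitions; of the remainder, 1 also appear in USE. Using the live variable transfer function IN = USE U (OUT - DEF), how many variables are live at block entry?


OUT - DEF: 15 - 1 = 14
|IN| = |USE| + |OUT - DEF| - |USE ∩ (OUT - DEF)| = 3 + 14 - 1 = 16

16


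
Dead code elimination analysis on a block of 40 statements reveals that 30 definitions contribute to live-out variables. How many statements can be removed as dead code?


Dead code = total statements - live definitions
= 40 - 30 = 10

10


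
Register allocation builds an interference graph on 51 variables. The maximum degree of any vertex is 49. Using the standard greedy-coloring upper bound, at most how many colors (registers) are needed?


Greedy coloring never needs more than (max_degree + 1) colors: when coloring a vertex, at most max_degree neighbors are already colored.
Upper bound = 49 + 1 = 50

50


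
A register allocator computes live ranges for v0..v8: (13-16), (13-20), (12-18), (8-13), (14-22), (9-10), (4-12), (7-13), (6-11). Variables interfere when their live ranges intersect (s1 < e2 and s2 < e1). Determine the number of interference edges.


Check all pairs for overlapping intervals.
Two intervals (s1,e1) and (s2,e2) overlap if s1 < e2 and s2 < e1.
v0 (13-16) vs v1..v8: overlaps v1, v2, v4 -> 3
v1 (13-20) vs v2..v8: overlaps v2, v4 -> 2
v2 (12-18) vs v3..v8: overlaps v3, v4, v7 -> 3
v3 (8-13) vs v4..v8: overlaps v5, v6, v7, v8 -> 4
v4 (14-22) vs v5..v8: overlaps none -> 0
v5 (9-10) vs v6..v8: overlaps v6, v7, v8 -> 3
v6 (4-12) vs v7..v8: overlaps v7, v8 -> 2
v7 (7-13) vs v8: overlaps v8 -> 1
Total overlapping pairs = 3 + 2 + 3 + 4 + 0 + 3 + 2 + 1 = 18

18


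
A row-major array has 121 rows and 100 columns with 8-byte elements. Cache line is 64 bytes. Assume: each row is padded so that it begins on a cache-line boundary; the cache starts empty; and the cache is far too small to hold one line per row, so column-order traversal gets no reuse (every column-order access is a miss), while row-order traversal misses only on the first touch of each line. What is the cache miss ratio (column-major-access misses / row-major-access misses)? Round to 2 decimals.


Each row occupies 100 * 8 = 800 bytes and starts on a line boundary, so it spans ceil(800 / 64) = 13 cache lines.
Row-major traversal misses (one per line touched): 121 * ceil(100 * 8 / 64) = 1573
Column-major traversal misses (no reuse, every access misses): 121 * 100 = 12100
Ratio = 12100 / 1573 = 7.69

7.69


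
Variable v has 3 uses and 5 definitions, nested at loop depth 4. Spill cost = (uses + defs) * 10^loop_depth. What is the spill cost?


uses + defs = 3 + 5 = 8
10^4 = 10000
Spill cost = 8 * 10000 = 80000

80000


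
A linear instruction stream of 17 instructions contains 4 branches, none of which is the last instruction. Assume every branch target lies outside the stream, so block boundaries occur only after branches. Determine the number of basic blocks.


With no in-sequence branch targets, the leaders are the first instruction plus the instruction after each branch.
Number of basic blocks = branches + 1
= 4 + 1 = 5

5


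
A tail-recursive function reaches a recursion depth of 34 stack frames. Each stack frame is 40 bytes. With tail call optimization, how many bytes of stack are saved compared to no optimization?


Without TCO: 34 * 40 = 1360 bytes
With TCO: reuse 1 frame = 40 bytes
Savings = 1360 - 40 = 1320

1320


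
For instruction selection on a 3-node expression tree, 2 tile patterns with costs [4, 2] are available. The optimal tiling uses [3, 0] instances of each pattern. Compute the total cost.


Total cost = sum(count_i * cost_i)
= 3*4 + 0*2
= 12

12


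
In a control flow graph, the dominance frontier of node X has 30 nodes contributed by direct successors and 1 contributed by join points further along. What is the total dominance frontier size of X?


DF(X) = direct successor contributions + join point contributions
= 30 + 1 = 31

31


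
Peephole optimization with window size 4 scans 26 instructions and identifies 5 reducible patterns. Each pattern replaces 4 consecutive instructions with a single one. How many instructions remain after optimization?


Each match removes 3 instructions.
Total removed = 5 * 3 = 15
Remaining = 26 - 15 = 11

11


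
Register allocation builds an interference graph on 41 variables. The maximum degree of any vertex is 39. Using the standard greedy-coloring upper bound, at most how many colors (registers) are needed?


Greedy coloring never needs more than (max_degree + 1) colors: when coloring a vertex, at most max_degree neighbors are already colored.
Upper bound = 39 + 1 = 40

40


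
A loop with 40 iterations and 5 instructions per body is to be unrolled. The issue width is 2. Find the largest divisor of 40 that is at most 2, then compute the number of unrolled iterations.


Largest divisor of 40 <= 2 is 2
New iterations = 40 / 2 = 20

20


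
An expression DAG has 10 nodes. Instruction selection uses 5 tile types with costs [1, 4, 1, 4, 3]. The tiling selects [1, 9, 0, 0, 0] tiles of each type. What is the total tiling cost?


Total cost = sum(count_i * cost_i)
= 1*1 + 9*4 + 0*1 + 0*4 + 0*3
= 37

37


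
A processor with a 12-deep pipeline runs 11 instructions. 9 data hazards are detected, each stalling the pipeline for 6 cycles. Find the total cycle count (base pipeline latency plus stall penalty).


Base cycles = 12 + 11 - 1 = 22
Total stalls = 9 * 6 = 54
Total = 22 + 54 = 76

76


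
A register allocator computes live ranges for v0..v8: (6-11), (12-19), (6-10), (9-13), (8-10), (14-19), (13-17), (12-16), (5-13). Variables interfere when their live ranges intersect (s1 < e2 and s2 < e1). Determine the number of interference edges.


Check all pairs for overlapping intervals.
Two intervals (s1,e1) and (s2,e2) overlap if s1 < e2 and s2 < e1.
v0 (6-11) vs v1..v8: overlaps v2, v3, v4, v8 -> 4
v1 (12-19) vs v2..v8: overlaps v3, v5, v6, v7, v8 -> 5
v2 (6-10) vs v3..v8: overlaps v3, v4, v8 -> 3
v3 (9-13) vs v4..v8: overlaps v4, v7, v8 -> 3
v4 (8-10) vs v5..v8: overlaps v8 -> 1
v5 (14-19) vs v6..v8: overlaps v6, v7 -> 2
v6 (13-17) vs v7..v8: overlaps v7 -> 1
v7 (12-16) vs v8: overlaps v8 -> 1
Total overlapping pairs = 4 + 5 + 3 + 3 + 1 + 2 + 1 + 1 = 20

20


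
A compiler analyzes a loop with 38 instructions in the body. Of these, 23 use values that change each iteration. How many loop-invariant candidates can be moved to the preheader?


Invariant candidates = total - loop-dependent
= 38 - 23 = 15

15


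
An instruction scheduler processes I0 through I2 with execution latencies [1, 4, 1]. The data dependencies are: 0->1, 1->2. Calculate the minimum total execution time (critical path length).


Compute longest path through dependency graph: dist(Ik) = max over predecessors of dist + latency(Ik).
dist(I0) = latency 1 = 1
dist(I1) = dist(I0) + 4 = 1 + 4 = 5
dist(I2) = dist(I1) + 1 = 5 + 1 = 6
Critical path = max dist = 6

6


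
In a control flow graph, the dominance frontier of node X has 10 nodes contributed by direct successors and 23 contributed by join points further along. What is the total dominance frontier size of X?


DF(X) = direct successor contributions + join point contributions
= 10 + 23 = 33

33


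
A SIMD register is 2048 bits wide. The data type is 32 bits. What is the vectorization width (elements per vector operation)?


Width = SIMD bits / data type bits
= 2048 / 32 = 64

64


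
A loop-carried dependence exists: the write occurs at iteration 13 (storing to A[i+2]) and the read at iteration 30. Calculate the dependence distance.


Distance = read iteration - write iteration
= 30 - 13 = 17

17


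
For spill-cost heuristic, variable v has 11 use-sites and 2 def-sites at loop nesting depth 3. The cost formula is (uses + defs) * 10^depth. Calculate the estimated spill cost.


uses + defs = 11 + 2 = 13
10^3 = 1000
Spill cost = 13 * 1000 = 13000

13000


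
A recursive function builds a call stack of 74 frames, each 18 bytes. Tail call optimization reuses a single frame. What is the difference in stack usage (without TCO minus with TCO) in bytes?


Without TCO: 74 * 18 = 1332 bytes
With TCO: reuse 1 frame = 18 bytes
Savings = 1332 - 18 = 1314

1314


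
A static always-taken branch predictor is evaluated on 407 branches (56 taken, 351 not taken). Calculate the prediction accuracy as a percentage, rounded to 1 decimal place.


Predictor: always-taken
Correct predictions = 56
Accuracy = 56 / 407 * 100 = 13.8%

13.8


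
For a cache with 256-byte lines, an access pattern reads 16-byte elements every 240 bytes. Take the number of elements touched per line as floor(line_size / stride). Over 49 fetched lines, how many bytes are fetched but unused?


Elements per line = floor(256 / 240) = 1
Bytes used per line = 1 * 16 = 16
Wasted per line = 256 - 16 = 240
Total wasted = 240 * 49 = 11760

11760


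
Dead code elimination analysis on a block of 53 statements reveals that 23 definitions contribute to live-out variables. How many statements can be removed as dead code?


Dead code = total statements - live definitions
= 53 - 23 = 30

30


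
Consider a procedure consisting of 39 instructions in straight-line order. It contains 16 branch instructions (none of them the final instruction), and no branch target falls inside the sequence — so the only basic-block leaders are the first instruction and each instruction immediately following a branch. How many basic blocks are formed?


With no in-sequence branch targets, the leaders are the first instruction plus the instruction after each branch.
Number of basic blocks = branches + 1
= 16 + 1 = 17

17


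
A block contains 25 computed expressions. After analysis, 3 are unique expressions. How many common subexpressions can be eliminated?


CSE count = total expressions - unique expressions
= 25 - 3 = 22

22


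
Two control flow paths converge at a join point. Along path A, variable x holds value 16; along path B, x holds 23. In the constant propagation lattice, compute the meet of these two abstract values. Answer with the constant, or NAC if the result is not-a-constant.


Meet operation: if both paths give the same constant, result is that constant; if they differ, result is NAC (not-a-constant).
Path A: 16, Path B: 23 -> differ
Result: not-a-constant -> NAC

NAC


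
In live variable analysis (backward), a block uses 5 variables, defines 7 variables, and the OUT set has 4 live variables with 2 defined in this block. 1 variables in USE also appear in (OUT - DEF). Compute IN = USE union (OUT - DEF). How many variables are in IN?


OUT - DEF: 4 - 2 = 2
|IN| = |USE| + |OUT - DEF| - |USE ∩ (OUT - DEF)| = 5 + 2 - 1 = 6

6


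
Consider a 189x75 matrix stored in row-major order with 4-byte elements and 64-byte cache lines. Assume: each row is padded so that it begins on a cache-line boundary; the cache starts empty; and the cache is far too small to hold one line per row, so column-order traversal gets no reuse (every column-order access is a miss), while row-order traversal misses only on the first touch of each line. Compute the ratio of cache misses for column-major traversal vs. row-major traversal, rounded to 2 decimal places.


Each row occupies 75 * 4 = 300 bytes and starts on a line boundary, so it spans ceil(300 / 64) = 5 cache lines.
Row-major traversal misses (one per line touched): 189 * ceil(75 * 4 / 64) = 945
Column-major traversal misses (no reuse, every access misses): 189 * 75 = 14175
Ratio = 14175 / 945 = 15.0

15.0


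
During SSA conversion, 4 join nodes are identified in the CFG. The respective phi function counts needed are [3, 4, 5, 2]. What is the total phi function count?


Total phi functions = sum of phi functions at each join node
= 3 + 4 + 5 + 2 = 14

14


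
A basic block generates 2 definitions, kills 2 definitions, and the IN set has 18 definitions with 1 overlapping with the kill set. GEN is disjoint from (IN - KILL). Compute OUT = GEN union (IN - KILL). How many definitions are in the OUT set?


IN - KILL: 18 - 1 = 17 surviving definitions
OUT = GEN + surviving = 2 + 17 = 19

19


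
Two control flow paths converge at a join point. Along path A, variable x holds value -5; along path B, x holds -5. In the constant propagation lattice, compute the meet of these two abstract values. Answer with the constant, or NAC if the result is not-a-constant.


Meet operation: if both paths give the same constant, result is that constant; if they differ, result is NAC (not-a-constant).
Path A: -5, Path B: -5 -> equal
Result: constant -> -5

-5


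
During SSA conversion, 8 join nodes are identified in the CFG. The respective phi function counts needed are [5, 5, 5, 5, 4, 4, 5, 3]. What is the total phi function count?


Total phi functions = sum of phi functions at each join node
= 5 + 5 + 5 + 5 + 4 + 4 + 5 + 3 = 36

36


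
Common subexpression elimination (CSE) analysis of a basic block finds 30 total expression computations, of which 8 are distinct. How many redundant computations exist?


CSE count = total expressions - unique expressions
= 30 - 8 = 22

22


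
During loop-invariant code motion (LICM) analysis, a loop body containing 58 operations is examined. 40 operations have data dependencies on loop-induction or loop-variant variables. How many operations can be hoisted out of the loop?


Invariant candidates = total - loop-dependent
= 58 - 40 = 18

18


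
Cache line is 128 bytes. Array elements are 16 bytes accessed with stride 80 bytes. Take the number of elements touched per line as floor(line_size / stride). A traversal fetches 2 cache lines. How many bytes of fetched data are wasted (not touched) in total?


Elements per line = floor(128 / 80) = 1
Bytes used per line = 1 * 16 = 16
Wasted per line = 128 - 16 = 112
Total wasted = 112 * 2 = 224

224


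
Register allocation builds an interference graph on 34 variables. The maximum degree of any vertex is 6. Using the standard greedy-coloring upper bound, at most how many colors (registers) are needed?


Greedy coloring never needs more than (max_degree + 1) colors: when coloring a vertex, at most max_degree neighbors are already colored.
Upper bound = 6 + 1 = 7

7


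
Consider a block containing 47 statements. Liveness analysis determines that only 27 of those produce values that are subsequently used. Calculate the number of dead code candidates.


Dead code = total statements - live definitions
= 47 - 27 = 20

20


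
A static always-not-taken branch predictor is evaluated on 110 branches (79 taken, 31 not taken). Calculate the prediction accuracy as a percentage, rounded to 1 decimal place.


Predictor: always-not-taken
Correct predictions = 31
Accuracy = 31 / 110 * 100 = 28.2%

28.2


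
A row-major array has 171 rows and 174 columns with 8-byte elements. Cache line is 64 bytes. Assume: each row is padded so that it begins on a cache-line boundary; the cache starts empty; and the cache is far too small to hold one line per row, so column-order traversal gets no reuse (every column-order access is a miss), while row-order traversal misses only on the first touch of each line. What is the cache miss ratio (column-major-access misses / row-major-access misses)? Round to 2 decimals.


Each row occupies 174 * 8 = 1392 bytes and starts on a line boundary, so it spans ceil(1392 / 64) = 22 cache lines.
Row-major traversal misses (one per line touched): 171 * ceil(174 * 8 / 64) = 3762
Column-major traversal misses (no reuse, every access misses): 171 * 174 = 29754
Ratio = 29754 / 3762 = 7.91

7.91


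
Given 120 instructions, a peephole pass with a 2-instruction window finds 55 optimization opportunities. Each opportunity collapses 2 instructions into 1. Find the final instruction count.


Each match removes 1 instructions.
Total removed = 55 * 1 = 55
Remaining = 120 - 55 = 65

65


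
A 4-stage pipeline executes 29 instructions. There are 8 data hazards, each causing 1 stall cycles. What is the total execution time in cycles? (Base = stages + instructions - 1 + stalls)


Base cycles = 4 + 29 - 1 = 32
Total stalls = 8 * 1 = 8
Total = 32 + 8 = 40

40


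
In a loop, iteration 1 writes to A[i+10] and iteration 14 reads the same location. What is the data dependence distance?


Distance = read iteration - write iteration
= 14 - 1 = 13

13


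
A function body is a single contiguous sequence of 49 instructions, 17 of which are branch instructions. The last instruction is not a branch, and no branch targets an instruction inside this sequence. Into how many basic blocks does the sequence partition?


With no in-sequence branch targets, the leaders are the first instruction plus the instruction after each branch.
Number of basic blocks = branches + 1
= 17 + 1 = 18

18


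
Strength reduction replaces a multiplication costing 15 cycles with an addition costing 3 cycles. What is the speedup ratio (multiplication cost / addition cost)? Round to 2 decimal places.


Ratio = mult_cost / add_cost = 15 / 3 = 5.0

5.0


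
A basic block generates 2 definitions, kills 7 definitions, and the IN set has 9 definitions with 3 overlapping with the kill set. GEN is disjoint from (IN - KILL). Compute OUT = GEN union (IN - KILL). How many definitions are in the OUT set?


IN - KILL: 9 - 3 = 6 surviving definitions
OUT = GEN + surviving = 2 + 6 = 8

8


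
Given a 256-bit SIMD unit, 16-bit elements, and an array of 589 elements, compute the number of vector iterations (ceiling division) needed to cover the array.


Width = 256 / 16 = 16 elements per vector op
Iterations = ceil(589 / 16) = 37

37


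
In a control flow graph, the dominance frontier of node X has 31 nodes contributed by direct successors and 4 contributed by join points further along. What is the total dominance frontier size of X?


DF(X) = direct successor contributions + join point contributions
= 31 + 4 = 35

35


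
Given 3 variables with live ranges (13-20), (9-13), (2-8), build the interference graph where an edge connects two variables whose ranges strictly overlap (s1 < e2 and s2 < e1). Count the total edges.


Check all pairs for overlapping intervals.
Two intervals (s1,e1) and (s2,e2) overlap if s1 < e2 and s2 < e1.
v0 (13-20) vs v1..v2: overlaps none -> 0
v1 (9-13) vs v2: overlaps none -> 0
Total overlapping pairs = 0 + 0 = 0

0


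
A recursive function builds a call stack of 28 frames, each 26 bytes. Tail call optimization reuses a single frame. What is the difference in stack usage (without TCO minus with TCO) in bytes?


Without TCO: 28 * 26 = 728 bytes
With TCO: reuse 1 frame = 26 bytes
Savings = 728 - 26 = 702

702


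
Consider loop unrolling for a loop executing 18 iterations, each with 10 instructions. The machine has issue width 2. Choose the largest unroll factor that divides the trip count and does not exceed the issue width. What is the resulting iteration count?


Largest divisor of 18 <= 2 is 2
New iterations = 18 / 2 = 9

9


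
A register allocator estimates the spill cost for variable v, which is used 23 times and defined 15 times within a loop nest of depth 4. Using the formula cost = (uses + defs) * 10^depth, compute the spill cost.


uses + defs = 23 + 15 = 38
10^4 = 10000
Spill cost = 38 * 10000 = 380000

380000


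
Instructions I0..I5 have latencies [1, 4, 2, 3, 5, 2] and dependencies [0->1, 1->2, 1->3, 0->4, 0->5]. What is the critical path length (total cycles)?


Compute longest path through dependency graph: dist(Ik) = max over predecessors of dist + latency(Ik).
dist(I0) = latency 1 = 1
dist(I1) = dist(I0) + 4 = 1 + 4 = 5
dist(I2) = dist(I1) + 2 = 5 + 2 = 7
dist(I3) = dist(I1) + 3 = 5 + 3 = 8
dist(I4) = dist(I0) + 5 = 1 + 5 = 6
dist(I5) = dist(I0) + 2 = 1 + 2 = 3
Critical path = max dist = 8

8


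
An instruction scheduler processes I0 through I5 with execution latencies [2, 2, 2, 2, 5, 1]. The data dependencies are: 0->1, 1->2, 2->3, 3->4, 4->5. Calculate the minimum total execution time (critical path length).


Compute longest path through dependency graph: dist(Ik) = max over predecessors of dist + latency(Ik).
dist(I0) = latency 2 = 2
dist(I1) = dist(I0) + 2 = 2 + 2 = 4
dist(I2) = dist(I1) + 2 = 4 + 2 = 6
dist(I3) = dist(I2) + 2 = 6 + 2 = 8
dist(I4) = dist(I3) + 5 = 8 + 5 = 13
dist(I5) = dist(I4) + 1 = 13 + 1 = 14
Critical path = max dist = 14

14


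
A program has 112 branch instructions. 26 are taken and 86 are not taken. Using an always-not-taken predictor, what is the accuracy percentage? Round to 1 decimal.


Predictor: always-not-taken
Correct predictions = 86
Accuracy = 86 / 112 * 100 = 76.8%

76.8


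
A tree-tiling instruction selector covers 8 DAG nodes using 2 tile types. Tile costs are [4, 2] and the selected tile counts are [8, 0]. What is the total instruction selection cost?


Total cost = sum(count_i * cost_i)
= 8*4 + 0*2
= 32

32


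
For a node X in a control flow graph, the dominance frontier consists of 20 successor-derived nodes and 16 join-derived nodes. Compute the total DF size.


DF(X) = direct successor contributions + join point contributions
= 20 + 16 = 36

36


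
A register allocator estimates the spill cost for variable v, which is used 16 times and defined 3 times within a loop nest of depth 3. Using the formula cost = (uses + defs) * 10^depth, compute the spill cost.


uses + defs = 16 + 3 = 19
10^3 = 1000
Spill cost = 19 * 1000 = 19000

19000


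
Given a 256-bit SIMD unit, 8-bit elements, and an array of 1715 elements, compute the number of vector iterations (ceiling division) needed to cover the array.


Width = 256 / 8 = 32 elements per vector op
Iterations = ceil(1715 / 32) = 54

54


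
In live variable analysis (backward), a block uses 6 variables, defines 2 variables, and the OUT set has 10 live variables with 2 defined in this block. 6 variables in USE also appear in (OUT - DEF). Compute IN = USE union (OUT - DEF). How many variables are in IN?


OUT - DEF: 10 - 2 = 8
|IN| = |USE| + |OUT - DEF| - |USE ∩ (OUT - DEF)| = 6 + 8 - 6 = 8

8


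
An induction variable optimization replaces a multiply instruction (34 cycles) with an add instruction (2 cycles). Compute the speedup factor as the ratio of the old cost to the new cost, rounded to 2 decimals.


Ratio = mult_cost / add_cost = 34 / 2 = 17.0

17.0


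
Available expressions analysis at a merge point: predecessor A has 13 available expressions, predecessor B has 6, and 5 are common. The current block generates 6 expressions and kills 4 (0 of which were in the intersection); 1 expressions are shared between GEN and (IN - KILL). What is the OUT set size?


IN = intersection of predecessors = 5
IN - KILL = 5 - 0 = 5
|OUT| = |GEN| + |IN - KILL| - |GEN ∩ (IN - KILL)| = 6 + 5 - 1 = 10

10


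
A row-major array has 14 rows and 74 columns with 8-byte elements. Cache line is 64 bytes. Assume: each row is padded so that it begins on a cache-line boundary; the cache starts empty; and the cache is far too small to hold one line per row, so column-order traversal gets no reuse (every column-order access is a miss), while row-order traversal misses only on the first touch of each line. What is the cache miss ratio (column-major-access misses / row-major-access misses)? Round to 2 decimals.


Each row occupies 74 * 8 = 592 bytes and starts on a line boundary, so it spans ceil(592 / 64) = 10 cache lines.
Row-major traversal misses (one per line touched): 14 * ceil(74 * 8 / 64) = 140
Column-major traversal misses (no reuse, every access misses): 14 * 74 = 1036
Ratio = 1036 / 140 = 7.4

7.4


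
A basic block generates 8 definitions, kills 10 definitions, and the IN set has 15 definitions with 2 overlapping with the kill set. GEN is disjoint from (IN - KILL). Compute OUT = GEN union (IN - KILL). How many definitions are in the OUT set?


IN - KILL: 15 - 2 = 13 surviving definitions
OUT = GEN + surviving = 8 + 13 = 21

21
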